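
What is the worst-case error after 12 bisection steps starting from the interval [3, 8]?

Bisection error bound: |error| ≤ (b-a)/2^n
|error| ≤ (8 - 3)/2^12 = 5/2^12
|error| ≤ 0.0012207031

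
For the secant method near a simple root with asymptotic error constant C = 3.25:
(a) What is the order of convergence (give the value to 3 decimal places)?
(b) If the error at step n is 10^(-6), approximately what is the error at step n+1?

(a) Secant method has superlinear convergence with order φ = (1+√5)/2 ≈ 1.618.
    This means |e_{n+1}| ≈ C|e_n|^1.618.

(b) With |e_n| = 10^(-6) and C = 3.25:
    |e_{n+1}| ≈ 3.25 × (10^(-6))^1.618 = 3.25 × 10^(-9.71)

(a) ≈ 1.618 (golden ratio); (b) |e_{n+1}| ≈ 6.363e-10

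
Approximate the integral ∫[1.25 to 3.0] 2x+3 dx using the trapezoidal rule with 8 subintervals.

f(x) = 2x+3
a = 1.25, b = 3.0, n = 8
h = (b - a)/n = 0.218750

Trapezoidal rule: (h/2)[f(x₀) + 2f(x₁) + 2f(x₂) + ... + f(xₙ)]

x_0 = 1.2500, f(x_0) = 5.500000, coefficient = 1
x_1 = 1.4688, f(x_1) = 5.937500, coefficient = 2
x_2 = 1.6875, f(x_2) = 6.375000, coefficient = 2
x_3 = 1.9062, f(x_3) = 6.812500, coefficient = 2
x_4 = 2.1250, f(x_4) = 7.250000, coefficient = 2
x_5 = 2.3438, f(x_5) = 7.687500, coefficient = 2
x_6 = 2.5625, f(x_6) = 8.125000, coefficient = 2
x_7 = 2.7812, f(x_7) = 8.562500, coefficient = 2
x_8 = 3.0000, f(x_8) = 9.000000, coefficient = 1

I ≈ (0.218750/2) × 116.000000 = 12.687500
Exact value: 12.687500
Error: 0.000000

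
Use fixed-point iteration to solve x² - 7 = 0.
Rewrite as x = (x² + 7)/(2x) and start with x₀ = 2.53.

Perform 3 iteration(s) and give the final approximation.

Equation: x² - 7 = 0
Fixed-point form: x = (x² + 7)/(2x)
x₀ = 2.53

x_1 = g(2.530000) = 2.648399
x_2 = g(2.648399) = 2.645753
x_3 = g(2.645753) = 2.645751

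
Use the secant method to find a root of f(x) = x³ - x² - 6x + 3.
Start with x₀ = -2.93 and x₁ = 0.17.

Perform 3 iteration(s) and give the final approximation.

f(x) = x³ - x² - 6x + 3
x₀ = -2.93, x₁ = 0.17

Secant formula: x_{n+1} = x_n - f(x_n)(x_n - x_{n-1})/(f(x_n) - f(x_{n-1}))

Iteration 1:
  f(-2.930000) = -13.158657
  f(0.170000) = 1.956013
  x_2 = 0.170000 - 1.956013×(0.170000 - (-2.930000))/(1.956013 - (-13.158657))
       = -0.231176
Iteration 2:
  f(0.170000) = 1.956013
  f(-0.231176) = 4.321258
  x_3 = -0.231176 - 4.321258×(-0.231176 - 0.170000)/(4.321258 - 1.956013)
       = 0.501765
Iteration 3:
  f(-0.231176) = 4.321258
  f(0.501765) = -0.136029
  x_4 = 0.501765 - (-0.136029)×(0.501765 - (-0.231176))/(-0.136029 - 4.321258)
       = 0.479397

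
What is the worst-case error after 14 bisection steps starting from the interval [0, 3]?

Bisection error bound: |error| ≤ (b-a)/2^n
|error| ≤ (3 - 0)/2^14 = 3/2^14
|error| ≤ 0.0001831055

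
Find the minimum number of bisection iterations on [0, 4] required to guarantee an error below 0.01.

We need (b-a)/2^n ≤ 0.01
(4 - 0)/2^n ≤ 0.01
4/2^n ≤ 0.01
2^n ≥ 400
n ≥ log₂(400) = 8.64
n ≥ 9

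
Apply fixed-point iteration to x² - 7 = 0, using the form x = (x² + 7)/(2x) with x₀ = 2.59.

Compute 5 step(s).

Equation: x² - 7 = 0
Fixed-point form: x = (x² + 7)/(2x)
x₀ = 2.59

x_1 = g(2.590000) = 2.646351
x_2 = g(2.646351) = 2.645751
x_3 = g(2.645751) = 2.645751
x_4 = g(2.645751) = 2.645751
x_5 = g(2.645751) = 2.645751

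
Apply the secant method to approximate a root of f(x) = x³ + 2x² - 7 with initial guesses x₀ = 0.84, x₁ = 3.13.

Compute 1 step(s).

f(x) = x³ + 2x² - 7
x₀ = 0.84, x₁ = 3.13

Secant formula: x_{n+1} = x_n - f(x_n)(x_n - x_{n-1})/(f(x_n) - f(x_{n-1}))

Iteration 1:
  f(0.840000) = -4.996096
  f(3.130000) = 43.258097
  x_2 = 3.130000 - 43.258097×(3.130000 - 0.840000)/(43.258097 - (-4.996096))
       = 1.077100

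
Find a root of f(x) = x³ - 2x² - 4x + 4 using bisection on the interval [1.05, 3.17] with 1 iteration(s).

f(x) = x³ - 2x² - 4x + 4
Initial interval: [1.05, 3.17]

Iteration 1:
  c_1 = (1.050000 + 3.170000)/2 = 2.110000
  f(c_1) = f(2.110000) = -3.950269
  f(a) × f(c) ≥ 0, new interval: [2.110000, 3.170000]

After 1 iteration(s), the approximation is c_1 = 2.110000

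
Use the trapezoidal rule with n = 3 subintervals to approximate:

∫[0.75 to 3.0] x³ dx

f(x) = x³
a = 0.75, b = 3.0, n = 3
h = (b - a)/n = 0.750000

Trapezoidal rule: (h/2)[f(x₀) + 2f(x₁) + 2f(x₂) + ... + f(xₙ)]

x_0 = 0.7500, f(x_0) = 0.421875, coefficient = 1
x_1 = 1.5000, f(x_1) = 3.375000, coefficient = 2
x_2 = 2.2500, f(x_2) = 11.390625, coefficient = 2
x_3 = 3.0000, f(x_3) = 27.000000, coefficient = 1

I ≈ (0.750000/2) × 56.953125 = 21.357422
Exact value: 20.170898
Error: 1.186523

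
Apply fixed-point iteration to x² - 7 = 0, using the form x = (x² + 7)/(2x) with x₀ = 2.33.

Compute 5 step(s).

Equation: x² - 7 = 0
Fixed-point form: x = (x² + 7)/(2x)
x₀ = 2.33

x_1 = g(2.330000) = 2.667146
x_2 = g(2.667146) = 2.645837
x_3 = g(2.645837) = 2.645751
x_4 = g(2.645751) = 2.645751
x_5 = g(2.645751) = 2.645751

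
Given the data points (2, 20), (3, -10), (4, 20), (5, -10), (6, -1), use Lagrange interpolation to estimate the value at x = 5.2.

Lagrange interpolation formula:
P(x) = Σ yᵢ × Lᵢ(x)
where Lᵢ(x) = Π_{j≠i} (x - xⱼ)/(xᵢ - xⱼ)

L_0(5.2) = (5.2 - 3)/(2 - 3) × (5.2 - 4)/(2 - 4) × (5.2 - 5)/(2 - 5) × (5.2 - 6)/(2 - 6) = -0.017600
L_1(5.2) = (5.2 - 2)/(3 - 2) × (5.2 - 4)/(3 - 4) × (5.2 - 5)/(3 - 5) × (5.2 - 6)/(3 - 6) = 0.102400
L_2(5.2) = (5.2 - 2)/(4 - 2) × (5.2 - 3)/(4 - 3) × (5.2 - 5)/(4 - 5) × (5.2 - 6)/(4 - 6) = -0.281600
L_3(5.2) = (5.2 - 2)/(5 - 2) × (5.2 - 3)/(5 - 3) × (5.2 - 4)/(5 - 4) × (5.2 - 6)/(5 - 6) = 1.126400
L_4(5.2) = (5.2 - 2)/(6 - 2) × (5.2 - 3)/(6 - 3) × (5.2 - 4)/(6 - 4) × (5.2 - 5)/(6 - 5) = 0.070400

P(5.2) = 20×L_0(5.2) + (-10)×L_1(5.2) + 20×L_2(5.2) + (-10)×L_3(5.2) + (-1)×L_4(5.2)
P(5.2) = -18.342400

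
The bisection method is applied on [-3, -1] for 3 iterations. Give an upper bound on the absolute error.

Bisection error bound: |error| ≤ (b-a)/2^n
|error| ≤ (-1 - (-3))/2^3 = 2/2^3
|error| ≤ 0.2500000000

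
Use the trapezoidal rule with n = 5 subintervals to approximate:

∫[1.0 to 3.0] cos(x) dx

f(x) = cos(x)
a = 1.0, b = 3.0, n = 5
h = (b - a)/n = 0.400000

Trapezoidal rule: (h/2)[f(x₀) + 2f(x₁) + 2f(x₂) + ... + f(xₙ)]

x_0 = 1.0000, f(x_0) = 0.540302, coefficient = 1
x_1 = 1.4000, f(x_1) = 0.169967, coefficient = 2
x_2 = 1.8000, f(x_2) = -0.227202, coefficient = 2
x_3 = 2.2000, f(x_3) = -0.588501, coefficient = 2
x_4 = 2.6000, f(x_4) = -0.856889, coefficient = 2
x_5 = 3.0000, f(x_5) = -0.989992, coefficient = 1

I ≈ (0.400000/2) × -3.454940 = -0.690988
Exact value: -0.700351
Error: 0.009363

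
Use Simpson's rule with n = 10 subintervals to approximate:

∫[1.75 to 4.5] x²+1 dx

f(x) = x²+1
a = 1.75, b = 4.5, n = 10
h = (b - a)/n = 0.275000

Simpson's rule: (h/3)[f(x₀) + 4f(x₁) + 2f(x₂) + ... + f(xₙ)]

x_0 = 1.7500, f(x_0) = 4.062500, coefficient = 1
x_1 = 2.0250, f(x_1) = 5.100625, coefficient = 4
x_2 = 2.3000, f(x_2) = 6.290000, coefficient = 2
x_3 = 2.5750, f(x_3) = 7.630625, coefficient = 4
x_4 = 2.8500, f(x_4) = 9.122500, coefficient = 2
x_5 = 3.1250, f(x_5) = 10.765625, coefficient = 4
x_6 = 3.4000, f(x_6) = 12.560000, coefficient = 2
x_7 = 3.6750, f(x_7) = 14.505625, coefficient = 4
x_8 = 3.9500, f(x_8) = 16.602500, coefficient = 2
x_9 = 4.2250, f(x_9) = 18.850625, coefficient = 4
x_10 = 4.5000, f(x_10) = 21.250000, coefficient = 1

I ≈ (0.275000/3) × 341.875000 = 31.338542
Exact value: 31.338542
Error: 0.000000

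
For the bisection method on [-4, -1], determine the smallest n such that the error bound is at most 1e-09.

We need (b-a)/2^n ≤ 1e-09
(-1 - (-4))/2^n ≤ 1e-09
3/2^n ≤ 1e-09
2^n ≥ 3000000000
n ≥ log₂(3000000000) = 31.48
n ≥ 32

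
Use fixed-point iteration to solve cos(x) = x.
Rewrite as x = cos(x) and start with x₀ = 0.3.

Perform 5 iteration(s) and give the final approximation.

Equation: cos(x) = x
Fixed-point form: x = cos(x)
x₀ = 0.3

x_1 = g(0.300000) = 0.955336
x_2 = g(0.955336) = 0.577334
x_3 = g(0.577334) = 0.837921
x_4 = g(0.837921) = 0.669010
x_5 = g(0.669010) = 0.784436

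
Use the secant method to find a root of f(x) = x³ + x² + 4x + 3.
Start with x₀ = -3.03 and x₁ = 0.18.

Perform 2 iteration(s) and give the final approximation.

f(x) = x³ + x² + 4x + 3
x₀ = -3.03, x₁ = 0.18

Secant formula: x_{n+1} = x_n - f(x_n)(x_n - x_{n-1})/(f(x_n) - f(x_{n-1}))

Iteration 1:
  f(-3.030000) = -27.757227
  f(0.180000) = 3.758232
  x_2 = 0.180000 - 3.758232×(0.180000 - (-3.030000))/(3.758232 - (-27.757227))
       = -0.202794
Iteration 2:
  f(0.180000) = 3.758232
  f(-0.202794) = 2.221610
  x_3 = -0.202794 - 2.221610×(-0.202794 - 0.180000)/(2.221610 - 3.758232)
       = -0.756228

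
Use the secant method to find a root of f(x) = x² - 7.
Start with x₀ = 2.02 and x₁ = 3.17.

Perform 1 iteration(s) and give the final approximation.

f(x) = x² - 7
x₀ = 2.02, x₁ = 3.17

Secant formula: x_{n+1} = x_n - f(x_n)(x_n - x_{n-1})/(f(x_n) - f(x_{n-1}))

Iteration 1:
  f(2.020000) = -2.919600
  f(3.170000) = 3.048900
  x_2 = 3.170000 - 3.048900×(3.170000 - 2.020000)/(3.048900 - (-2.919600))
       = 2.582543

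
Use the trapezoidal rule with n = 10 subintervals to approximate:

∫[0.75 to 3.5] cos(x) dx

f(x) = cos(x)
a = 0.75, b = 3.5, n = 10
h = (b - a)/n = 0.275000

Trapezoidal rule: (h/2)[f(x₀) + 2f(x₁) + 2f(x₂) + ... + f(xₙ)]

x_0 = 0.7500, f(x_0) = 0.731689, coefficient = 1
x_1 = 1.0250, f(x_1) = 0.519099, coefficient = 2
x_2 = 1.3000, f(x_2) = 0.267499, coefficient = 2
x_3 = 1.5750, f(x_3) = -0.004204, coefficient = 2
x_4 = 1.8500, f(x_4) = -0.275590, coefficient = 2
x_5 = 2.1250, f(x_5) = -0.526266, coefficient = 2
x_6 = 2.4000, f(x_6) = -0.737394, coefficient = 2
x_7 = 2.6750, f(x_7) = -0.893106, coefficient = 2
x_8 = 2.9500, f(x_8) = -0.981702, coefficient = 2
x_9 = 3.2250, f(x_9) = -0.996524, coefficient = 2
x_10 = 3.5000, f(x_10) = -0.936457, coefficient = 1

I ≈ (0.275000/2) × -7.461144 = -1.025907
Exact value: -1.032422
Error: 0.006515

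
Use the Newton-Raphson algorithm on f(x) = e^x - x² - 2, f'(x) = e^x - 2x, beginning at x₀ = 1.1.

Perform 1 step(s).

f(x) = e^x - x² - 2
f'(x) = e^x - 2x
x₀ = 1.1

Newton-Raphson formula: x_{n+1} = x_n - f(x_n)/f'(x_n)

Iteration 1:
  f(1.100000) = -0.205834
  f'(1.100000) = 0.804166
  x_1 = 1.100000 - (-0.205834)/0.804166 = 1.355960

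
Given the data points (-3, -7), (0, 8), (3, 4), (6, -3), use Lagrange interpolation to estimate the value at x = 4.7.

Lagrange interpolation formula:
P(x) = Σ yᵢ × Lᵢ(x)
where Lᵢ(x) = Π_{j≠i} (x - xⱼ)/(xᵢ - xⱼ)

L_0(4.7) = (4.7 - 0)/(-3 - 0) × (4.7 - 3)/(-3 - 3) × (4.7 - 6)/(-3 - 6) = 0.064117
L_1(4.7) = (4.7 - (-3))/(0 - (-3)) × (4.7 - 3)/(0 - 3) × (4.7 - 6)/(0 - 6) = -0.315130
L_2(4.7) = (4.7 - (-3))/(3 - (-3)) × (4.7 - 0)/(3 - 0) × (4.7 - 6)/(3 - 6) = 0.871241
L_3(4.7) = (4.7 - (-3))/(6 - (-3)) × (4.7 - 0)/(6 - 0) × (4.7 - 3)/(6 - 3) = 0.379772

P(4.7) = (-7)×L_0(4.7) + 8×L_1(4.7) + 4×L_2(4.7) + (-3)×L_3(4.7)
P(4.7) = -0.624210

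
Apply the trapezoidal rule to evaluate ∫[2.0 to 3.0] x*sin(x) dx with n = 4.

f(x) = x*sin(x)
a = 2.0, b = 3.0, n = 4
h = (b - a)/n = 0.250000

Trapezoidal rule: (h/2)[f(x₀) + 2f(x₁) + 2f(x₂) + ... + f(xₙ)]

x_0 = 2.0000, f(x_0) = 1.818595, coefficient = 1
x_1 = 2.2500, f(x_1) = 1.750665, coefficient = 2
x_2 = 2.5000, f(x_2) = 1.496180, coefficient = 2
x_3 = 2.7500, f(x_3) = 1.049568, coefficient = 2
x_4 = 3.0000, f(x_4) = 0.423360, coefficient = 1

I ≈ (0.250000/2) × 10.834780 = 1.354348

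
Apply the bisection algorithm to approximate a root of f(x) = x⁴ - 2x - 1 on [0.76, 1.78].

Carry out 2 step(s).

f(x) = x⁴ - 2x - 1
Initial interval: [0.76, 1.78]

Iteration 1:
  c_1 = (0.760000 + 1.780000)/2 = 1.270000
  f(c_1) = f(1.270000) = -0.938554
  f(a) × f(c) ≥ 0, new interval: [1.270000, 1.780000]
Iteration 2:
  c_2 = (1.270000 + 1.780000)/2 = 1.525000
  f(c_2) = f(1.525000) = 1.358532
  f(a) × f(c) < 0, new interval: [1.270000, 1.525000]

After 2 iteration(s), the approximation is c_2 = 1.525000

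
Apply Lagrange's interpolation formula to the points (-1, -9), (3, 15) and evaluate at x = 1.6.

Lagrange interpolation formula:
P(x) = Σ yᵢ × Lᵢ(x)
where Lᵢ(x) = Π_{j≠i} (x - xⱼ)/(xᵢ - xⱼ)

L_0(1.6) = (1.6 - 3)/(-1 - 3) = 0.350000
L_1(1.6) = (1.6 - (-1))/(3 - (-1)) = 0.650000

P(1.6) = (-9)×L_0(1.6) + 15×L_1(1.6)
P(1.6) = 6.600000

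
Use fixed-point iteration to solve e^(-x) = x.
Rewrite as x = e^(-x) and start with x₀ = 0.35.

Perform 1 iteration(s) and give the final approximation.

Equation: e^(-x) = x
Fixed-point form: x = e^(-x)
x₀ = 0.35

x_1 = g(0.350000) = 0.704688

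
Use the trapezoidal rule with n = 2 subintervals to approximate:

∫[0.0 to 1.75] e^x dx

f(x) = e^x
a = 0.0, b = 1.75, n = 2
h = (b - a)/n = 0.875000

Trapezoidal rule: (h/2)[f(x₀) + 2f(x₁) + 2f(x₂) + ... + f(xₙ)]

x_0 = 0.0000, f(x_0) = 1.000000, coefficient = 1
x_1 = 0.8750, f(x_1) = 2.398875, coefficient = 2
x_2 = 1.7500, f(x_2) = 5.754603, coefficient = 1

I ≈ (0.875000/2) × 11.552353 = 5.054155
Exact value: 4.754603
Error: 0.299552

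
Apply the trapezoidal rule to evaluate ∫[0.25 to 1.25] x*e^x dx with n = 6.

f(x) = x*e^x
a = 0.25, b = 1.25, n = 6
h = (b - a)/n = 0.166667

Trapezoidal rule: (h/2)[f(x₀) + 2f(x₁) + 2f(x₂) + ... + f(xₙ)]

x_0 = 0.2500, f(x_0) = 0.321006, coefficient = 1
x_1 = 0.4167, f(x_1) = 0.632040, coefficient = 2
x_2 = 0.5833, f(x_2) = 1.045334, coefficient = 2
x_3 = 0.7500, f(x_3) = 1.587750, coefficient = 2
x_4 = 0.9167, f(x_4) = 2.292528, coefficient = 2
x_5 = 1.0833, f(x_5) = 3.200721, coefficient = 2
x_6 = 1.2500, f(x_6) = 4.362929, coefficient = 1

I ≈ (0.166667/2) × 22.200683 = 1.850057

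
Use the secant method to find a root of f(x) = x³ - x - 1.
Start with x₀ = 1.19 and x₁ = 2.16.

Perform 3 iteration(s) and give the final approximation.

f(x) = x³ - x - 1
x₀ = 1.19, x₁ = 2.16

Secant formula: x_{n+1} = x_n - f(x_n)(x_n - x_{n-1})/(f(x_n) - f(x_{n-1}))

Iteration 1:
  f(1.190000) = -0.504841
  f(2.160000) = 6.917696
  x_2 = 2.160000 - 6.917696×(2.160000 - 1.190000)/(6.917696 - (-0.504841))
       = 1.255974
Iteration 2:
  f(2.160000) = 6.917696
  f(1.255974) = -0.274711
  x_3 = 1.255974 - (-0.274711)×(1.255974 - 2.160000)/(-0.274711 - 6.917696)
       = 1.290503
Iteration 3:
  f(1.255974) = -0.274711
  f(1.290503) = -0.141302
  x_4 = 1.290503 - (-0.141302)×(1.290503 - 1.255974)/(-0.141302 - (-0.274711))
       = 1.327075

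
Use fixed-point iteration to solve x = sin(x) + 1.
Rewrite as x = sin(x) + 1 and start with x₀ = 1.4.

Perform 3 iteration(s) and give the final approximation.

Equation: x = sin(x) + 1
Fixed-point form: x = sin(x) + 1
x₀ = 1.4

x_1 = g(1.400000) = 1.985450
x_2 = g(1.985450) = 1.915256
x_3 = g(1.915256) = 1.941258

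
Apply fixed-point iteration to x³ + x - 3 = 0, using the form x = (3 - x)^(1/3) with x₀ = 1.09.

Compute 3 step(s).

Equation: x³ + x - 3 = 0
Fixed-point form: x = (3 - x)^(1/3)
x₀ = 1.09

x_1 = g(1.090000) = 1.240731
x_2 = g(1.240731) = 1.207195
x_3 = g(1.207195) = 1.214817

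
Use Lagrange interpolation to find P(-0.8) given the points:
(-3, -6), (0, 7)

Lagrange interpolation formula:
P(x) = Σ yᵢ × Lᵢ(x)
where Lᵢ(x) = Π_{j≠i} (x - xⱼ)/(xᵢ - xⱼ)

L_0(-0.8) = (-0.8 - 0)/(-3 - 0) = 0.266667
L_1(-0.8) = (-0.8 - (-3))/(0 - (-3)) = 0.733333

P(-0.8) = (-6)×L_0(-0.8) + 7×L_1(-0.8)
P(-0.8) = 3.533333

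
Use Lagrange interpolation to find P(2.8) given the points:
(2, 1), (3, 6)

Lagrange interpolation formula:
P(x) = Σ yᵢ × Lᵢ(x)
where Lᵢ(x) = Π_{j≠i} (x - xⱼ)/(xᵢ - xⱼ)

L_0(2.8) = (2.8 - 3)/(2 - 3) = 0.200000
L_1(2.8) = (2.8 - 2)/(3 - 2) = 0.800000

P(2.8) = 1×L_0(2.8) + 6×L_1(2.8)
P(2.8) = 5.000000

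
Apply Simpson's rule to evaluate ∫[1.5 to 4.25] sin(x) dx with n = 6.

f(x) = sin(x)
a = 1.5, b = 4.25, n = 6
h = (b - a)/n = 0.458333

Simpson's rule: (h/3)[f(x₀) + 4f(x₁) + 2f(x₂) + ... + f(xₙ)]

x_0 = 1.5000, f(x_0) = 0.997495, coefficient = 1
x_1 = 1.9583, f(x_1) = 0.925843, coefficient = 4
x_2 = 2.4167, f(x_2) = 0.663080, coefficient = 2
x_3 = 2.8750, f(x_3) = 0.263446, coefficient = 4
x_4 = 3.3333, f(x_4) = -0.190568, coefficient = 2
x_5 = 3.7917, f(x_5) = -0.605245, coefficient = 4
x_6 = 4.2500, f(x_6) = -0.894989, coefficient = 1

I ≈ (0.458333/3) × 3.383703 = 0.516955
Exact value: 0.516825
Error: 0.000130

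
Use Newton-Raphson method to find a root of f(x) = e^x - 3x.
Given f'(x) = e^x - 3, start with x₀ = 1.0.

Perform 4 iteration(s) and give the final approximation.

f(x) = e^x - 3x
f'(x) = e^x - 3
x₀ = 1.0

Newton-Raphson formula: x_{n+1} = x_n - f(x_n)/f'(x_n)

Iteration 1:
  f(1.000000) = -0.281718
  f'(1.000000) = -0.281718
  x_1 = 1.000000 - (-0.281718)/(-0.281718) = 0.000000
Iteration 2:
  f(0.000000) = 1.000000
  f'(0.000000) = -2.000000
  x_2 = 0.000000 - 1.000000/(-2.000000) = 0.500000
Iteration 3:
  f(0.500000) = 0.148721
  f'(0.500000) = -1.351279
  x_3 = 0.500000 - 0.148721/(-1.351279) = 0.610060
Iteration 4:
  f(0.610060) = 0.010362
  f'(0.610060) = -1.159459
  x_4 = 0.610060 - 0.010362/(-1.159459) = 0.618997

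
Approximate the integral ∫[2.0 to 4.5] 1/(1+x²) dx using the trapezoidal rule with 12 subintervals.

f(x) = 1/(1+x²)
a = 2.0, b = 4.5, n = 12
h = (b - a)/n = 0.208333

Trapezoidal rule: (h/2)[f(x₀) + 2f(x₁) + 2f(x₂) + ... + f(xₙ)]

x_0 = 2.0000, f(x_0) = 0.200000, coefficient = 1
x_1 = 2.2083, f(x_1) = 0.170162, coefficient = 2
x_2 = 2.4167, f(x_2) = 0.146193, coefficient = 2
x_3 = 2.6250, f(x_3) = 0.126733, coefficient = 2
x_4 = 2.8333, f(x_4) = 0.110769, coefficient = 2
x_5 = 3.0417, f(x_5) = 0.097544, coefficient = 2
x_6 = 3.2500, f(x_6) = 0.086486, coefficient = 2
x_7 = 3.4583, f(x_7) = 0.077160, coefficient = 2
x_8 = 3.6667, f(x_8) = 0.069231, coefficient = 2
x_9 = 3.8750, f(x_9) = 0.062439, coefficient = 2
x_10 = 4.0833, f(x_10) = 0.056582, coefficient = 2
x_11 = 4.2917, f(x_11) = 0.051498, coefficient = 2
x_12 = 4.5000, f(x_12) = 0.047059, coefficient = 1

I ≈ (0.208333/2) × 2.356653 = 0.245485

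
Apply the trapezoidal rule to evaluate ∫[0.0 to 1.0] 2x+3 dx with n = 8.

f(x) = 2x+3
a = 0.0, b = 1.0, n = 8
h = (b - a)/n = 0.125000

Trapezoidal rule: (h/2)[f(x₀) + 2f(x₁) + 2f(x₂) + ... + f(xₙ)]

x_0 = 0.0000, f(x_0) = 3.000000, coefficient = 1
x_1 = 0.1250, f(x_1) = 3.250000, coefficient = 2
x_2 = 0.2500, f(x_2) = 3.500000, coefficient = 2
x_3 = 0.3750, f(x_3) = 3.750000, coefficient = 2
x_4 = 0.5000, f(x_4) = 4.000000, coefficient = 2
x_5 = 0.6250, f(x_5) = 4.250000, coefficient = 2
x_6 = 0.7500, f(x_6) = 4.500000, coefficient = 2
x_7 = 0.8750, f(x_7) = 4.750000, coefficient = 2
x_8 = 1.0000, f(x_8) = 5.000000, coefficient = 1

I ≈ (0.125000/2) × 64.000000 = 4.000000
Exact value: 4.000000
Error: 0.000000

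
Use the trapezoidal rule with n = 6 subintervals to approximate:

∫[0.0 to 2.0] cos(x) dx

f(x) = cos(x)
a = 0.0, b = 2.0, n = 6
h = (b - a)/n = 0.333333

Trapezoidal rule: (h/2)[f(x₀) + 2f(x₁) + 2f(x₂) + ... + f(xₙ)]

x_0 = 0.0000, f(x_0) = 1.000000, coefficient = 1
x_1 = 0.3333, f(x_1) = 0.944957, coefficient = 2
x_2 = 0.6667, f(x_2) = 0.785887, coefficient = 2
x_3 = 1.0000, f(x_3) = 0.540302, coefficient = 2
x_4 = 1.3333, f(x_4) = 0.235238, coefficient = 2
x_5 = 1.6667, f(x_5) = -0.095724, coefficient = 2
x_6 = 2.0000, f(x_6) = -0.416147, coefficient = 1

I ≈ (0.333333/2) × 5.405174 = 0.900862
Exact value: 0.909297
Error: 0.008435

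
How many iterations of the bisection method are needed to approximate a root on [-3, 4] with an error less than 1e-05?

We need (b-a)/2^n ≤ 1e-05
(4 - (-3))/2^n ≤ 1e-05
7/2^n ≤ 1e-05
2^n ≥ 700000
n ≥ log₂(700000) = 19.42
n ≥ 20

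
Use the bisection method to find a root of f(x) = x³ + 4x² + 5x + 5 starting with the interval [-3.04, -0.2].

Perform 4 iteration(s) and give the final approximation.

f(x) = x³ + 4x² + 5x + 5
Initial interval: [-3.04, -0.2]

Iteration 1:
  c_1 = (-3.040000 + (-0.200000))/2 = -1.620000
  f(c_1) = f(-1.620000) = 3.146072
  f(a) × f(c) < 0, new interval: [-3.040000, -1.620000]
Iteration 2:
  c_2 = (-3.040000 + (-1.620000))/2 = -2.330000
  f(c_2) = f(-2.330000) = 2.416263
  f(a) × f(c) < 0, new interval: [-3.040000, -2.330000]
Iteration 3:
  c_3 = (-3.040000 + (-2.330000))/2 = -2.685000
  f(c_3) = f(-2.685000) = 1.055131
  f(a) × f(c) < 0, new interval: [-3.040000, -2.685000]
Iteration 4:
  c_4 = (-3.040000 + (-2.685000))/2 = -2.862500
  f(c_4) = f(-2.862500) = 0.008068
  f(a) × f(c) < 0, new interval: [-3.040000, -2.862500]

After 4 iteration(s), the approximation is c_4 = -2.862500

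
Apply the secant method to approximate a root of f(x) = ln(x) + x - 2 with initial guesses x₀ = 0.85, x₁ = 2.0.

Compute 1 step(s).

f(x) = ln(x) + x - 2
x₀ = 0.85, x₁ = 2.0

Secant formula: x_{n+1} = x_n - f(x_n)(x_n - x_{n-1})/(f(x_n) - f(x_{n-1}))

Iteration 1:
  f(0.850000) = -1.312519
  f(2.000000) = 0.693147
  x_2 = 2.000000 - 0.693147×(2.000000 - 0.850000)/(0.693147 - (-1.312519))
       = 1.602566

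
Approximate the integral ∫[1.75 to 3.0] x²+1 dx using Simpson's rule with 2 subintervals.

f(x) = x²+1
a = 1.75, b = 3.0, n = 2
h = (b - a)/n = 0.625000

Simpson's rule: (h/3)[f(x₀) + 4f(x₁) + 2f(x₂) + ... + f(xₙ)]

x_0 = 1.7500, f(x_0) = 4.062500, coefficient = 1
x_1 = 2.3750, f(x_1) = 6.640625, coefficient = 4
x_2 = 3.0000, f(x_2) = 10.000000, coefficient = 1

I ≈ (0.625000/3) × 40.625000 = 8.463542
Exact value: 8.463542
Error: 0.000000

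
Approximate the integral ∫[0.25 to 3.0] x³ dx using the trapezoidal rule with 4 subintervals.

f(x) = x³
a = 0.25, b = 3.0, n = 4
h = (b - a)/n = 0.687500

Trapezoidal rule: (h/2)[f(x₀) + 2f(x₁) + 2f(x₂) + ... + f(xₙ)]

x_0 = 0.2500, f(x_0) = 0.015625, coefficient = 1
x_1 = 0.9375, f(x_1) = 0.823975, coefficient = 2
x_2 = 1.6250, f(x_2) = 4.291016, coefficient = 2
x_3 = 2.3125, f(x_3) = 12.366455, coefficient = 2
x_4 = 3.0000, f(x_4) = 27.000000, coefficient = 1

I ≈ (0.687500/2) × 61.978516 = 21.305115
Exact value: 20.249023
Error: 1.056091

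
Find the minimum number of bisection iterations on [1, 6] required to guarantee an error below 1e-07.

We need (b-a)/2^n ≤ 1e-07
(6 - 1)/2^n ≤ 1e-07
5/2^n ≤ 1e-07
2^n ≥ 50000000
n ≥ log₂(50000000) = 25.58
n ≥ 26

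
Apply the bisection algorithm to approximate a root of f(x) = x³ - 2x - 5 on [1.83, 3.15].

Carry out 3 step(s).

f(x) = x³ - 2x - 5
Initial interval: [1.83, 3.15]

Iteration 1:
  c_1 = (1.830000 + 3.150000)/2 = 2.490000
  f(c_1) = f(2.490000) = 5.458249
  f(a) × f(c) < 0, new interval: [1.830000, 2.490000]
Iteration 2:
  c_2 = (1.830000 + 2.490000)/2 = 2.160000
  f(c_2) = f(2.160000) = 0.757696
  f(a) × f(c) < 0, new interval: [1.830000, 2.160000]
Iteration 3:
  c_3 = (1.830000 + 2.160000)/2 = 1.995000
  f(c_3) = f(1.995000) = -1.049850
  f(a) × f(c) ≥ 0, new interval: [1.995000, 2.160000]

After 3 iteration(s), the approximation is c_3 = 1.995000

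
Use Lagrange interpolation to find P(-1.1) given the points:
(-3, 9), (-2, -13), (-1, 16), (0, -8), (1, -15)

Lagrange interpolation formula:
P(x) = Σ yᵢ × Lᵢ(x)
where Lᵢ(x) = Π_{j≠i} (x - xⱼ)/(xᵢ - xⱼ)

L_0(-1.1) = (-1.1 - (-2))/(-3 - (-2)) × (-1.1 - (-1))/(-3 - (-1)) × (-1.1 - 0)/(-3 - 0) × (-1.1 - 1)/(-3 - 1) = -0.008663
L_1(-1.1) = (-1.1 - (-3))/(-2 - (-3)) × (-1.1 - (-1))/(-2 - (-1)) × (-1.1 - 0)/(-2 - 0) × (-1.1 - 1)/(-2 - 1) = 0.073150
L_2(-1.1) = (-1.1 - (-3))/(-1 - (-3)) × (-1.1 - (-2))/(-1 - (-2)) × (-1.1 - 0)/(-1 - 0) × (-1.1 - 1)/(-1 - 1) = 0.987525
L_3(-1.1) = (-1.1 - (-3))/(0 - (-3)) × (-1.1 - (-2))/(0 - (-2)) × (-1.1 - (-1))/(0 - (-1)) × (-1.1 - 1)/(0 - 1) = -0.059850
L_4(-1.1) = (-1.1 - (-3))/(1 - (-3)) × (-1.1 - (-2))/(1 - (-2)) × (-1.1 - (-1))/(1 - (-1)) × (-1.1 - 0)/(1 - 0) = 0.007838

P(-1.1) = 9×L_0(-1.1) + (-13)×L_1(-1.1) + 16×L_2(-1.1) + (-8)×L_3(-1.1) + (-15)×L_4(-1.1)
P(-1.1) = 15.132725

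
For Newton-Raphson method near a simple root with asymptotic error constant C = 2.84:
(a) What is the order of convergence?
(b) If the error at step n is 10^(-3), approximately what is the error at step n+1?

(a) Newton-Raphson has quadratic (order 2) convergence near simple roots.
    This means |e_{n+1}| ≈ C|e_n|².

(b) With |e_n| = 10^(-3) and C = 2.84:
    |e_{n+1}| ≈ 2.84 × (10^(-3))² = 2.84 × 10^(-6)

(a) 2 (quadratic); (b) |e_{n+1}| ≈ 2.840e-06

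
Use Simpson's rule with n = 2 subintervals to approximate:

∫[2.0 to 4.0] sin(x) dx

f(x) = sin(x)
a = 2.0, b = 4.0, n = 2
h = (b - a)/n = 1.000000

Simpson's rule: (h/3)[f(x₀) + 4f(x₁) + 2f(x₂) + ... + f(xₙ)]

x_0 = 2.0000, f(x_0) = 0.909297, coefficient = 1
x_1 = 3.0000, f(x_1) = 0.141120, coefficient = 4
x_2 = 4.0000, f(x_2) = -0.756802, coefficient = 1

I ≈ (1.000000/3) × 0.716975 = 0.238992
Exact value: 0.237497
Error: 0.001495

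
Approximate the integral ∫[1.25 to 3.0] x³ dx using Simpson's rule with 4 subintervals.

f(x) = x³
a = 1.25, b = 3.0, n = 4
h = (b - a)/n = 0.437500

Simpson's rule: (h/3)[f(x₀) + 4f(x₁) + 2f(x₂) + ... + f(xₙ)]

x_0 = 1.2500, f(x_0) = 1.953125, coefficient = 1
x_1 = 1.6875, f(x_1) = 4.805420, coefficient = 4
x_2 = 2.1250, f(x_2) = 9.595703, coefficient = 2
x_3 = 2.5625, f(x_3) = 16.826416, coefficient = 4
x_4 = 3.0000, f(x_4) = 27.000000, coefficient = 1

I ≈ (0.437500/3) × 134.671875 = 19.639648
Exact value: 19.639648
Error: 0.000000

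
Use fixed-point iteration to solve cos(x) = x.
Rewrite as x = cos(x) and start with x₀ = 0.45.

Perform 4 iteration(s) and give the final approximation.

Equation: cos(x) = x
Fixed-point form: x = cos(x)
x₀ = 0.45

x_1 = g(0.450000) = 0.900447
x_2 = g(0.900447) = 0.621260
x_3 = g(0.621260) = 0.813146
x_4 = g(0.813146) = 0.687216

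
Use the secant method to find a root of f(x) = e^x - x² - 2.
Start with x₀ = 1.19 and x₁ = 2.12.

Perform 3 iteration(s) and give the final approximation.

f(x) = e^x - x² - 2
x₀ = 1.19, x₁ = 2.12

Secant formula: x_{n+1} = x_n - f(x_n)(x_n - x_{n-1})/(f(x_n) - f(x_{n-1}))

Iteration 1:
  f(1.190000) = -0.129019
  f(2.120000) = 1.836737
  x_2 = 2.120000 - 1.836737×(2.120000 - 1.190000)/(1.836737 - (-0.129019))
       = 1.251039
Iteration 2:
  f(2.120000) = 1.836737
  f(1.251039) = -0.071127
  x_3 = 1.251039 - (-0.071127)×(1.251039 - 2.120000)/(-0.071127 - 1.836737)
       = 1.283435
Iteration 3:
  f(1.251039) = -0.071127
  f(1.283435) = -0.038190
  x_4 = 1.283435 - (-0.038190)×(1.283435 - 1.251039)/(-0.038190 - (-0.071127))
       = 1.320997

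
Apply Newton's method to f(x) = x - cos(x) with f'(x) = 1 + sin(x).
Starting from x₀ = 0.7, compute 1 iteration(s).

f(x) = x - cos(x)
f'(x) = 1 + sin(x)
x₀ = 0.7

Newton-Raphson formula: x_{n+1} = x_n - f(x_n)/f'(x_n)

Iteration 1:
  f(0.700000) = -0.064842
  f'(0.700000) = 1.644218
  x_1 = 0.700000 - (-0.064842)/1.644218 = 0.739436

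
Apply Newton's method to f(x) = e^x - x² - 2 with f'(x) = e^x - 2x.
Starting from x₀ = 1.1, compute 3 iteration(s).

f(x) = e^x - x² - 2
f'(x) = e^x - 2x
x₀ = 1.1

Newton-Raphson formula: x_{n+1} = x_n - f(x_n)/f'(x_n)

Iteration 1:
  f(1.100000) = -0.205834
  f'(1.100000) = 0.804166
  x_1 = 1.100000 - (-0.205834)/0.804166 = 1.355960
Iteration 2:
  f(1.355960) = 0.041856
  f'(1.355960) = 1.168564
  x_2 = 1.355960 - 0.041856/1.168564 = 1.320141
Iteration 3:
  f(1.320141) = 0.001177
  f'(1.320141) = 1.103667
  x_3 = 1.320141 - 0.001177/1.103667 = 1.319075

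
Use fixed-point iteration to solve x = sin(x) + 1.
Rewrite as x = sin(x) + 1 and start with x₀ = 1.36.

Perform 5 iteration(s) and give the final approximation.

Equation: x = sin(x) + 1
Fixed-point form: x = sin(x) + 1
x₀ = 1.36

x_1 = g(1.360000) = 1.977865
x_2 = g(1.977865) = 1.918285
x_3 = g(1.918285) = 1.940231
x_4 = g(1.940231) = 1.932532
x_5 = g(1.932532) = 1.935284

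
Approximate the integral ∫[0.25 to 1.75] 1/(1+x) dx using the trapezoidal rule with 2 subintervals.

f(x) = 1/(1+x)
a = 0.25, b = 1.75, n = 2
h = (b - a)/n = 0.750000

Trapezoidal rule: (h/2)[f(x₀) + 2f(x₁) + 2f(x₂) + ... + f(xₙ)]

x_0 = 0.2500, f(x_0) = 0.800000, coefficient = 1
x_1 = 1.0000, f(x_1) = 0.500000, coefficient = 2
x_2 = 1.7500, f(x_2) = 0.363636, coefficient = 1

I ≈ (0.750000/2) × 2.163636 = 0.811364
Exact value: 0.788457
Error: 0.022906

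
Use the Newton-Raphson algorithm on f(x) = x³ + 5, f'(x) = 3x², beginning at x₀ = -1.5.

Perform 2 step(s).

f(x) = x³ + 5
f'(x) = 3x²
x₀ = -1.5

Newton-Raphson formula: x_{n+1} = x_n - f(x_n)/f'(x_n)

Iteration 1:
  f(-1.500000) = 1.625000
  f'(-1.500000) = 6.750000
  x_1 = -1.500000 - 1.625000/6.750000 = -1.740741
Iteration 2:
  f(-1.740741) = -0.274755
  f'(-1.740741) = 9.090535
  x_2 = -1.740741 - (-0.274755)/9.090535 = -1.710516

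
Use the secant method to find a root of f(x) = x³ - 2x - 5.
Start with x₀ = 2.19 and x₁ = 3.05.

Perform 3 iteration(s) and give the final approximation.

f(x) = x³ - 2x - 5
x₀ = 2.19, x₁ = 3.05

Secant formula: x_{n+1} = x_n - f(x_n)(x_n - x_{n-1})/(f(x_n) - f(x_{n-1}))

Iteration 1:
  f(2.190000) = 1.123459
  f(3.050000) = 17.272625
  x_2 = 3.050000 - 17.272625×(3.050000 - 2.190000)/(17.272625 - 1.123459)
       = 2.130172
Iteration 2:
  f(3.050000) = 17.272625
  f(2.130172) = 0.405592
  x_3 = 2.130172 - 0.405592×(2.130172 - 3.050000)/(0.405592 - 17.272625)
       = 2.108053
Iteration 3:
  f(2.130172) = 0.405592
  f(2.108053) = 0.151847
  x_4 = 2.108053 - 0.151847×(2.108053 - 2.130172)/(0.151847 - 0.405592)
       = 2.094817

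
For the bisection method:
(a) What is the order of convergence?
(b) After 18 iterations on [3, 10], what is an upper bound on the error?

(a) Bisection has linear (order 1) convergence; the error is halved each step.

(b) Error bound = (b-a)/2^n = (10 - 3)/2^{18}
    = 7/2^{18}

(a) 1 (linear); (b) error ≤ 2.67e-05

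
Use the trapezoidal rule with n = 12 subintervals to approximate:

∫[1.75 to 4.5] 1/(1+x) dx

f(x) = 1/(1+x)
a = 1.75, b = 4.5, n = 12
h = (b - a)/n = 0.229167

Trapezoidal rule: (h/2)[f(x₀) + 2f(x₁) + 2f(x₂) + ... + f(xₙ)]

x_0 = 1.7500, f(x_0) = 0.363636, coefficient = 1
x_1 = 1.9792, f(x_1) = 0.335664, coefficient = 2
x_2 = 2.2083, f(x_2) = 0.311688, coefficient = 2
x_3 = 2.4375, f(x_3) = 0.290909, coefficient = 2
x_4 = 2.6667, f(x_4) = 0.272727, coefficient = 2
x_5 = 2.8958, f(x_5) = 0.256684, coefficient = 2
x_6 = 3.1250, f(x_6) = 0.242424, coefficient = 2
x_7 = 3.3542, f(x_7) = 0.229665, coefficient = 2
x_8 = 3.5833, f(x_8) = 0.218182, coefficient = 2
x_9 = 3.8125, f(x_9) = 0.207792, coefficient = 2
x_10 = 4.0417, f(x_10) = 0.198347, coefficient = 2
x_11 = 4.2708, f(x_11) = 0.189723, coefficient = 2
x_12 = 4.5000, f(x_12) = 0.181818, coefficient = 1

I ≈ (0.229167/2) × 6.053069 = 0.693581
Exact value: 0.693147
Error: 0.000434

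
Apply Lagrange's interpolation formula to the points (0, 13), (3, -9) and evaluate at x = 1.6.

Lagrange interpolation formula:
P(x) = Σ yᵢ × Lᵢ(x)
where Lᵢ(x) = Π_{j≠i} (x - xⱼ)/(xᵢ - xⱼ)

L_0(1.6) = (1.6 - 3)/(0 - 3) = 0.466667
L_1(1.6) = (1.6 - 0)/(3 - 0) = 0.533333

P(1.6) = 13×L_0(1.6) + (-9)×L_1(1.6)
P(1.6) = 1.266667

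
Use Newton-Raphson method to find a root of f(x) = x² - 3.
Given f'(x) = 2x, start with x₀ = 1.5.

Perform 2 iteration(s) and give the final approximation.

f(x) = x² - 3
f'(x) = 2x
x₀ = 1.5

Newton-Raphson formula: x_{n+1} = x_n - f(x_n)/f'(x_n)

Iteration 1:
  f(1.500000) = -0.750000
  f'(1.500000) = 3.000000
  x_1 = 1.500000 - (-0.750000)/3.000000 = 1.750000
Iteration 2:
  f(1.750000) = 0.062500
  f'(1.750000) = 3.500000
  x_2 = 1.750000 - 0.062500/3.500000 = 1.732143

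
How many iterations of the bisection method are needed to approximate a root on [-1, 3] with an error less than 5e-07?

We need (b-a)/2^n ≤ 5e-07
(3 - (-1))/2^n ≤ 5e-07
4/2^n ≤ 5e-07
2^n ≥ 8000000
n ≥ log₂(8000000) = 22.93
n ≥ 23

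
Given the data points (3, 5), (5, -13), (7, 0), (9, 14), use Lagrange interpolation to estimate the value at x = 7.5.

Lagrange interpolation formula:
P(x) = Σ yᵢ × Lᵢ(x)
where Lᵢ(x) = Π_{j≠i} (x - xⱼ)/(xᵢ - xⱼ)

L_0(7.5) = (7.5 - 5)/(3 - 5) × (7.5 - 7)/(3 - 7) × (7.5 - 9)/(3 - 9) = 0.039062
L_1(7.5) = (7.5 - 3)/(5 - 3) × (7.5 - 7)/(5 - 7) × (7.5 - 9)/(5 - 9) = -0.210938
L_2(7.5) = (7.5 - 3)/(7 - 3) × (7.5 - 5)/(7 - 5) × (7.5 - 9)/(7 - 9) = 1.054688
L_3(7.5) = (7.5 - 3)/(9 - 3) × (7.5 - 5)/(9 - 5) × (7.5 - 7)/(9 - 7) = 0.117188

P(7.5) = 5×L_0(7.5) + (-13)×L_1(7.5) + 0×L_2(7.5) + 14×L_3(7.5)
P(7.5) = 4.578125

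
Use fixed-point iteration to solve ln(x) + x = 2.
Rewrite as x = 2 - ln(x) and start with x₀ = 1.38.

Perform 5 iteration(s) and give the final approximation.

Equation: ln(x) + x = 2
Fixed-point form: x = 2 - ln(x)
x₀ = 1.38

x_1 = g(1.380000) = 1.677917
x_2 = g(1.677917) = 1.482447
x_3 = g(1.482447) = 1.606306
x_4 = g(1.606306) = 1.526063
x_5 = g(1.526063) = 1.577309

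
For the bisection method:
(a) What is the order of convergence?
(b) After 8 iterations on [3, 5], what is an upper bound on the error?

(a) Bisection has linear (order 1) convergence; the error is halved each step.

(b) Error bound = (b-a)/2^n = (5 - 3)/2^{8}
    = 2/2^{8}

(a) 1 (linear); (b) error ≤ 7.81e-03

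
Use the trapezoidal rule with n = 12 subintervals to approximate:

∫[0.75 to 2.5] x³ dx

f(x) = x³
a = 0.75, b = 2.5, n = 12
h = (b - a)/n = 0.145833

Trapezoidal rule: (h/2)[f(x₀) + 2f(x₁) + 2f(x₂) + ... + f(xₙ)]

x_0 = 0.7500, f(x_0) = 0.421875, coefficient = 1
x_1 = 0.8958, f(x_1) = 0.718922, coefficient = 2
x_2 = 1.0417, f(x_2) = 1.130281, coefficient = 2
x_3 = 1.1875, f(x_3) = 1.674561, coefficient = 2
x_4 = 1.3333, f(x_4) = 2.370370, coefficient = 2
x_5 = 1.4792, f(x_5) = 3.236319, coefficient = 2
x_6 = 1.6250, f(x_6) = 4.291016, coefficient = 2
x_7 = 1.7708, f(x_7) = 5.553069, coefficient = 2
x_8 = 1.9167, f(x_8) = 7.041088, coefficient = 2
x_9 = 2.0625, f(x_9) = 8.773682, coefficient = 2
x_10 = 2.2083, f(x_10) = 10.769459, coefficient = 2
x_11 = 2.3542, f(x_11) = 13.047029, coefficient = 2
x_12 = 2.5000, f(x_12) = 15.625000, coefficient = 1

I ≈ (0.145833/2) × 133.258464 = 9.716763
Exact value: 9.686523
Error: 0.030240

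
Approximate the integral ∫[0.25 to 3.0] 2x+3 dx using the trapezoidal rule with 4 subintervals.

f(x) = 2x+3
a = 0.25, b = 3.0, n = 4
h = (b - a)/n = 0.687500

Trapezoidal rule: (h/2)[f(x₀) + 2f(x₁) + 2f(x₂) + ... + f(xₙ)]

x_0 = 0.2500, f(x_0) = 3.500000, coefficient = 1
x_1 = 0.9375, f(x_1) = 4.875000, coefficient = 2
x_2 = 1.6250, f(x_2) = 6.250000, coefficient = 2
x_3 = 2.3125, f(x_3) = 7.625000, coefficient = 2
x_4 = 3.0000, f(x_4) = 9.000000, coefficient = 1

I ≈ (0.687500/2) × 50.000000 = 17.187500
Exact value: 17.187500
Error: 0.000000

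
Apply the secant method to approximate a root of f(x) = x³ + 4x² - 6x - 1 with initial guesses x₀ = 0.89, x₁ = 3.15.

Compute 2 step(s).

f(x) = x³ + 4x² - 6x - 1
x₀ = 0.89, x₁ = 3.15

Secant formula: x_{n+1} = x_n - f(x_n)(x_n - x_{n-1})/(f(x_n) - f(x_{n-1}))

Iteration 1:
  f(0.890000) = -2.466631
  f(3.150000) = 51.045875
  x_2 = 3.150000 - 51.045875×(3.150000 - 0.890000)/(51.045875 - (-2.466631))
       = 0.994174
Iteration 2:
  f(3.150000) = 51.045875
  f(0.994174) = -2.028895
  x_3 = 0.994174 - (-2.028895)×(0.994174 - 3.150000)/(-2.028895 - 51.045875)
       = 1.076585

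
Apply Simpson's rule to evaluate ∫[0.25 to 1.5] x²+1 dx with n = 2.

f(x) = x²+1
a = 0.25, b = 1.5, n = 2
h = (b - a)/n = 0.625000

Simpson's rule: (h/3)[f(x₀) + 4f(x₁) + 2f(x₂) + ... + f(xₙ)]

x_0 = 0.2500, f(x_0) = 1.062500, coefficient = 1
x_1 = 0.8750, f(x_1) = 1.765625, coefficient = 4
x_2 = 1.5000, f(x_2) = 3.250000, coefficient = 1

I ≈ (0.625000/3) × 11.375000 = 2.369792
Exact value: 2.369792
Error: 0.000000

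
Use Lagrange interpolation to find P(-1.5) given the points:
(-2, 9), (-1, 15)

Lagrange interpolation formula:
P(x) = Σ yᵢ × Lᵢ(x)
where Lᵢ(x) = Π_{j≠i} (x - xⱼ)/(xᵢ - xⱼ)

L_0(-1.5) = (-1.5 - (-1))/(-2 - (-1)) = 0.500000
L_1(-1.5) = (-1.5 - (-2))/(-1 - (-2)) = 0.500000

P(-1.5) = 9×L_0(-1.5) + 15×L_1(-1.5)
P(-1.5) = 12.000000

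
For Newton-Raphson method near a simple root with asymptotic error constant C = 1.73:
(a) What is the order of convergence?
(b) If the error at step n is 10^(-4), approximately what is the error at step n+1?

(a) Newton-Raphson has quadratic (order 2) convergence near simple roots.
    This means |e_{n+1}| ≈ C|e_n|².

(b) With |e_n| = 10^(-4) and C = 1.73:
    |e_{n+1}| ≈ 1.73 × (10^(-4))² = 1.73 × 10^(-8)

(a) 2 (quadratic); (b) |e_{n+1}| ≈ 1.730e-08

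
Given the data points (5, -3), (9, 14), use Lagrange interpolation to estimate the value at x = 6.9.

Lagrange interpolation formula:
P(x) = Σ yᵢ × Lᵢ(x)
where Lᵢ(x) = Π_{j≠i} (x - xⱼ)/(xᵢ - xⱼ)

L_0(6.9) = (6.9 - 9)/(5 - 9) = 0.525000
L_1(6.9) = (6.9 - 5)/(9 - 5) = 0.475000

P(6.9) = (-3)×L_0(6.9) + 14×L_1(6.9)
P(6.9) = 5.075000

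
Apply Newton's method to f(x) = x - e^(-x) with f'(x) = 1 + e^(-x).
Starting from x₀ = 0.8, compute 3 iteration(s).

f(x) = x - e^(-x)
f'(x) = 1 + e^(-x)
x₀ = 0.8

Newton-Raphson formula: x_{n+1} = x_n - f(x_n)/f'(x_n)

Iteration 1:
  f(0.800000) = 0.350671
  f'(0.800000) = 1.449329
  x_1 = 0.800000 - 0.350671/1.449329 = 0.558046
Iteration 2:
  f(0.558046) = -0.014280
  f'(0.558046) = 1.572326
  x_2 = 0.558046 - (-0.014280)/1.572326 = 0.567128
Iteration 3:
  f(0.567128) = -0.000024
  f'(0.567128) = 1.567152
  x_3 = 0.567128 - (-0.000024)/1.567152 = 0.567143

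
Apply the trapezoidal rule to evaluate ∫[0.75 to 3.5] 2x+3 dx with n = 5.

f(x) = 2x+3
a = 0.75, b = 3.5, n = 5
h = (b - a)/n = 0.550000

Trapezoidal rule: (h/2)[f(x₀) + 2f(x₁) + 2f(x₂) + ... + f(xₙ)]

x_0 = 0.7500, f(x_0) = 4.500000, coefficient = 1
x_1 = 1.3000, f(x_1) = 5.600000, coefficient = 2
x_2 = 1.8500, f(x_2) = 6.700000, coefficient = 2
x_3 = 2.4000, f(x_3) = 7.800000, coefficient = 2
x_4 = 2.9500, f(x_4) = 8.900000, coefficient = 2
x_5 = 3.5000, f(x_5) = 10.000000, coefficient = 1

I ≈ (0.550000/2) × 72.500000 = 19.937500
Exact value: 19.937500
Error: 0.000000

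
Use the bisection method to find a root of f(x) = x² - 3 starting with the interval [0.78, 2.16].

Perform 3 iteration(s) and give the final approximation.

f(x) = x² - 3
Initial interval: [0.78, 2.16]

Iteration 1:
  c_1 = (0.780000 + 2.160000)/2 = 1.470000
  f(c_1) = f(1.470000) = -0.839100
  f(a) × f(c) ≥ 0, new interval: [1.470000, 2.160000]
Iteration 2:
  c_2 = (1.470000 + 2.160000)/2 = 1.815000
  f(c_2) = f(1.815000) = 0.294225
  f(a) × f(c) < 0, new interval: [1.470000, 1.815000]
Iteration 3:
  c_3 = (1.470000 + 1.815000)/2 = 1.642500
  f(c_3) = f(1.642500) = -0.302194
  f(a) × f(c) ≥ 0, new interval: [1.642500, 1.815000]

After 3 iteration(s), the approximation is c_3 = 1.642500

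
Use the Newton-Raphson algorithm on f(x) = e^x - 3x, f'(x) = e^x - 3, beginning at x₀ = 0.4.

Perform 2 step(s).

f(x) = e^x - 3x
f'(x) = e^x - 3
x₀ = 0.4

Newton-Raphson formula: x_{n+1} = x_n - f(x_n)/f'(x_n)

Iteration 1:
  f(0.400000) = 0.291825
  f'(0.400000) = -1.508175
  x_1 = 0.400000 - 0.291825/(-1.508175) = 0.593495
Iteration 2:
  f(0.593495) = 0.029819
  f'(0.593495) = -1.189695
  x_2 = 0.593495 - 0.029819/(-1.189695) = 0.618560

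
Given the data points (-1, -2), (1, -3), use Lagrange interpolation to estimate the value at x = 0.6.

Lagrange interpolation formula:
P(x) = Σ yᵢ × Lᵢ(x)
where Lᵢ(x) = Π_{j≠i} (x - xⱼ)/(xᵢ - xⱼ)

L_0(0.6) = (0.6 - 1)/(-1 - 1) = 0.200000
L_1(0.6) = (0.6 - (-1))/(1 - (-1)) = 0.800000

P(0.6) = (-2)×L_0(0.6) + (-3)×L_1(0.6)
P(0.6) = -2.800000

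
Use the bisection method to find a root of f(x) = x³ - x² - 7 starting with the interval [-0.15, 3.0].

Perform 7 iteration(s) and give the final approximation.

f(x) = x³ - x² - 7
Initial interval: [-0.15, 3.0]

Iteration 1:
  c_1 = (-0.150000 + 3.000000)/2 = 1.425000
  f(c_1) = f(1.425000) = -6.136984
  f(a) × f(c) ≥ 0, new interval: [1.425000, 3.000000]
Iteration 2:
  c_2 = (1.425000 + 3.000000)/2 = 2.212500
  f(c_2) = f(2.212500) = -1.064623
  f(a) × f(c) ≥ 0, new interval: [2.212500, 3.000000]
Iteration 3:
  c_3 = (2.212500 + 3.000000)/2 = 2.606250
  f(c_3) = f(2.606250) = 3.910516
  f(a) × f(c) < 0, new interval: [2.212500, 2.606250]
Iteration 4:
  c_4 = (2.212500 + 2.606250)/2 = 2.409375
  f(c_4) = f(2.409375) = 1.181546
  f(a) × f(c) < 0, new interval: [2.212500, 2.409375]
Iteration 5:
  c_5 = (2.212500 + 2.409375)/2 = 2.310937
  f(c_5) = f(2.310937) = 0.000973
  f(a) × f(c) < 0, new interval: [2.212500, 2.310937]
Iteration 6:
  c_6 = (2.212500 + 2.310937)/2 = 2.261719
  f(c_6) = f(2.261719) = -0.545840
  f(a) × f(c) ≥ 0, new interval: [2.261719, 2.310937]
Iteration 7:
  c_7 = (2.261719 + 2.310937)/2 = 2.286328
  f(c_7) = f(2.286328) = -0.275982
  f(a) × f(c) ≥ 0, new interval: [2.286328, 2.310937]

After 7 iteration(s), the approximation is c_7 = 2.286328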